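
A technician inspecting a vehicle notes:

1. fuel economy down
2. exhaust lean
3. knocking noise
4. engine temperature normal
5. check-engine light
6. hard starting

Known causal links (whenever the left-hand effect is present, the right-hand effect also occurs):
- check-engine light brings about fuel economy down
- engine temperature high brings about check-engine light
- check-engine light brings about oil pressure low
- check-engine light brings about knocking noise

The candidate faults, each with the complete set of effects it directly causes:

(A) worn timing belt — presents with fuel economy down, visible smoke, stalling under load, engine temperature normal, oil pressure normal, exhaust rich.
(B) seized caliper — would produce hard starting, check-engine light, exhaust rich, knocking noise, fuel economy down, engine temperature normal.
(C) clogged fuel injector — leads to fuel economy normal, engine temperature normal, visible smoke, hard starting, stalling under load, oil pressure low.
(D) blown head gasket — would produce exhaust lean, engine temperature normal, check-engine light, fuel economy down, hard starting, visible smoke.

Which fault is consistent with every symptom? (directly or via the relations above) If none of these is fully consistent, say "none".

D

Per-candidate check:
(A) worn timing belt — fuel economy down +; exhaust lean -; knocking noise -; engine temperature normal +; check-engine light -; hard starting -
(B) seized caliper — fuel economy down +; exhaust lean -; knocking noise +; engine temperature normal +; check-engine light +; hard starting +
(C) clogged fuel injector — fails on fuel economy down, exhaust lean, knocking noise, check-engine light (predicts fuel economy normal, not fuel economy down)
(D) blown head gasket — accounts for every observation (knocking noise via check-engine light → knocking noise)
(D) is the only candidate with no mismatches.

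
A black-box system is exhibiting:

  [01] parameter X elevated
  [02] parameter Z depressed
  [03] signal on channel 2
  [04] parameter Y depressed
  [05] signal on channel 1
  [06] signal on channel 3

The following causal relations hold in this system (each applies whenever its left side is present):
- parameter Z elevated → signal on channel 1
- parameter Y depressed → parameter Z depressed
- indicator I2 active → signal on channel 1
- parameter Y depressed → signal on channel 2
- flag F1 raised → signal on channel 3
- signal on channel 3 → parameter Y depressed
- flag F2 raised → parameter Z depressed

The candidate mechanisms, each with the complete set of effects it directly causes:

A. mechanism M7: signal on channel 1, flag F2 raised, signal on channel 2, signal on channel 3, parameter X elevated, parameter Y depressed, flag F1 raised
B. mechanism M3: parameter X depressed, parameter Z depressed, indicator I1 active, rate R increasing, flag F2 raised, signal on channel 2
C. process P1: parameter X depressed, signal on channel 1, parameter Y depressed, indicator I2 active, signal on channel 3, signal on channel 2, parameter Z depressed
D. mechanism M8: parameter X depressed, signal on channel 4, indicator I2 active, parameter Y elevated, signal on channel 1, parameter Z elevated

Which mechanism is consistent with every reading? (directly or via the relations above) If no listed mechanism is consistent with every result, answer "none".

A

Checking each candidate against the observations:
(A) mechanism M7 — accounts for every observation (parameter Z depressed via parameter Y depressed → parameter Z depressed)
(B) mechanism M3 — parameter X elevated miss; parameter Z depressed match; signal on channel 2 match; parameter Y depressed miss; signal on channel 1 miss; signal on channel 3 miss
(C) process P1 — parameter X elevated miss; parameter Z depressed match; signal on channel 2 match; parameter Y depressed match; signal on channel 1 match; signal on channel 3 match
(D) mechanism M8 — parameter X elevated miss; parameter Z depressed miss; signal on channel 2 miss; parameter Y depressed miss; signal on channel 1 match; signal on channel 3 miss
(A) is the only candidate with no mismatches.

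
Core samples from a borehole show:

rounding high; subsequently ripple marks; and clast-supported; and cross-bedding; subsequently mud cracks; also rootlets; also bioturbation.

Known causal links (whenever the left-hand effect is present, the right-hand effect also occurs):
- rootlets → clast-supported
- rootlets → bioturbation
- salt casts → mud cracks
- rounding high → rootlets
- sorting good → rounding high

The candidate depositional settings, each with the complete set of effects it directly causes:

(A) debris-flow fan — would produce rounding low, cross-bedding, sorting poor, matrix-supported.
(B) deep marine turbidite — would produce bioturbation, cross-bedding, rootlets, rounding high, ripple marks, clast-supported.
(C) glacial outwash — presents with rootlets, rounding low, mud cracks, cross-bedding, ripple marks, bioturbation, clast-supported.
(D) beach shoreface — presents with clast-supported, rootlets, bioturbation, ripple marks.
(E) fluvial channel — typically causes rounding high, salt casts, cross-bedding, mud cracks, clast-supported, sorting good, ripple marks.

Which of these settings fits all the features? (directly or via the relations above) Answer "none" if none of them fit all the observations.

Checking each candidate against the observations:
(A) debris-flow fan — fails on rounding high, ripple marks, clast-supported, mud cracks, rootlets, bioturbation (predicts rounding low, not rounding high; predicts matrix-supported, not clast-supported)
(B) deep marine turbidite — does not account for mud cracks
(C) glacial outwash — fails on rounding high (predicts rounding low, not rounding high)
(D) beach shoreface — does not account for rounding high, cross-bedding, mud cracks
(E) fluvial channel — accounts for every observation (rootlets by rounding high → rootlets)
(E) is the only candidate with no mismatches.

E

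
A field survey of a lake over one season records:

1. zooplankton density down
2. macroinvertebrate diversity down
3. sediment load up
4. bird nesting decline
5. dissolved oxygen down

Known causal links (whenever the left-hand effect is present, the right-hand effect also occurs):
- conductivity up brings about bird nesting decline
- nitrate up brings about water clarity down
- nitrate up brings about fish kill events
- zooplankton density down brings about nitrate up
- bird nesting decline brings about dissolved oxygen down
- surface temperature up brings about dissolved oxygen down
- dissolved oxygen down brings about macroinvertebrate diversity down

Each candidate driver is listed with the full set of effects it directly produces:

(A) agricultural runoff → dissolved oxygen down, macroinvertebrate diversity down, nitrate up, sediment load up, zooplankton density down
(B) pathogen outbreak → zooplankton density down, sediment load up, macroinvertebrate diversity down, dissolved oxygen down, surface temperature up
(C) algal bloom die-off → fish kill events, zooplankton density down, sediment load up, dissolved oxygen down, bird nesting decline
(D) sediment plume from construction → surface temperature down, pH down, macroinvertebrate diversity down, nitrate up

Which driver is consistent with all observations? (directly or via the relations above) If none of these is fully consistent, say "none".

Checking each candidate against the observations:
(A) agricultural runoff — zooplankton density down yes; macroinvertebrate diversity down yes; sediment load up yes; bird nesting decline NO; dissolved oxygen down yes
(B) pathogen outbreak — zooplankton density down yes; macroinvertebrate diversity down yes; sediment load up yes; bird nesting decline NO; dissolved oxygen down yes
(C) algal bloom die-off — zooplankton density down yes; macroinvertebrate diversity down yes (through dissolved oxygen down → macroinvertebrate diversity down); sediment load up yes; bird nesting decline yes; dissolved oxygen down yes
(D) sediment plume from construction — zooplankton density down NO; macroinvertebrate diversity down yes; sediment load up NO; bird nesting decline NO; dissolved oxygen down NO
(C) is the only candidate with no mismatches.

C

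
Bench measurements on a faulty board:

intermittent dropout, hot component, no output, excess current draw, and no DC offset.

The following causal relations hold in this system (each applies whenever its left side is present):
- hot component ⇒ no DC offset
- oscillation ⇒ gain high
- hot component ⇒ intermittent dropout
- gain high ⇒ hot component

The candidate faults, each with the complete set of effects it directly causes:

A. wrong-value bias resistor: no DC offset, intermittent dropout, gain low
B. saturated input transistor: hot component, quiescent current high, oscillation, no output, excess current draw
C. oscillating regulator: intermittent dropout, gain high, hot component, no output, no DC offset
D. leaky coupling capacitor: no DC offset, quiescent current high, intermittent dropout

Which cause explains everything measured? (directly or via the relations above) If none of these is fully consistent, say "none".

B

Per-candidate check:
(A) wrong-value bias resistor — intermittent dropout yes; hot component NO; no output NO; excess current draw NO; no DC offset yes
(B) saturated input transistor — intermittent dropout yes (through hot component → intermittent dropout); hot component yes; no output yes; excess current draw yes; no DC offset yes (through hot component → no DC offset)
(C) oscillating regulator — intermittent dropout yes; hot component yes; no output yes; excess current draw NO; no DC offset yes
(D) leaky coupling capacitor — does not account for hot component, no output, excess current draw
(B) alone accounts for all the evidence.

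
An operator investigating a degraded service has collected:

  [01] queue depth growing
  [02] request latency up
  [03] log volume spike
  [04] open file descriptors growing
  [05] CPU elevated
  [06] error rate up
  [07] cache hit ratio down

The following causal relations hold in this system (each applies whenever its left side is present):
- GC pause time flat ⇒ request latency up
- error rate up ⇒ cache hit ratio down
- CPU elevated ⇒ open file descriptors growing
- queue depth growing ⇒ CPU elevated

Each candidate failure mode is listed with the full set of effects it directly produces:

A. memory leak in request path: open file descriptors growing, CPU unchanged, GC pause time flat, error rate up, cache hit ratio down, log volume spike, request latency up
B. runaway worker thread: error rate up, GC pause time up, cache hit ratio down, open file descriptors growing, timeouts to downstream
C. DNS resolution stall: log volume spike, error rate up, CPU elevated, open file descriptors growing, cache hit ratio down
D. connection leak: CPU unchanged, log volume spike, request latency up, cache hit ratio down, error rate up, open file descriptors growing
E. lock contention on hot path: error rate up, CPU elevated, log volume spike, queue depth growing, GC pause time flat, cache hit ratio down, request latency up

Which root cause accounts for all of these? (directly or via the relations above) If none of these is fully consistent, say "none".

E

For each candidate, compare predicted effects to what was observed:
(A) memory leak in request path — queue depth growing miss; request latency up match; log volume spike match; open file descriptors growing match; CPU elevated miss; error rate up match; cache hit ratio down match
(B) runaway worker thread — queue depth growing miss; request latency up miss; log volume spike miss; open file descriptors growing match; CPU elevated miss; error rate up match; cache hit ratio down match
(C) DNS resolution stall — does not account for queue depth growing, request latency up
(D) connection leak — fails on queue depth growing, CPU elevated (predicts CPU unchanged, not CPU elevated)
(E) lock contention on hot path — accounts for every observation (open file descriptors growing via CPU elevated → open file descriptors growing)
Only (E) is consistent with every observation.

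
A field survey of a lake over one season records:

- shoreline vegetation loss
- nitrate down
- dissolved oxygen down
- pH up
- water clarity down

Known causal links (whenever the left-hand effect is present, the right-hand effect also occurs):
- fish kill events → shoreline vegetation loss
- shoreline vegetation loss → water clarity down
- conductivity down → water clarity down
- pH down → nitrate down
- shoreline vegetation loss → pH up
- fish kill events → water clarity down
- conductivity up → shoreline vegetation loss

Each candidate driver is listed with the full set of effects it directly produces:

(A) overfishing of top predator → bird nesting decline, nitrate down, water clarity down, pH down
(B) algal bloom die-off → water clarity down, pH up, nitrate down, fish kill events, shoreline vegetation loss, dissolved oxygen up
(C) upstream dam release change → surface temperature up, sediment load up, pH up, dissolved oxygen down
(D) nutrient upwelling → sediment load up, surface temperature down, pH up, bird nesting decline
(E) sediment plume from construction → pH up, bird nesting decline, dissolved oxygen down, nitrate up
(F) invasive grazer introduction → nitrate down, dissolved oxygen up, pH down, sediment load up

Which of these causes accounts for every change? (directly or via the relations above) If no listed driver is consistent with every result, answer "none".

none

Testing each hypothesis:
(A) overfishing of top predator — shoreline vegetation loss miss; nitrate down match; dissolved oxygen down miss; pH up miss; water clarity down match
(B) algal bloom die-off — fails on dissolved oxygen down (predicts dissolved oxygen up, not dissolved oxygen down)
(C) upstream dam release change — shoreline vegetation loss miss; nitrate down miss; dissolved oxygen down match; pH up match; water clarity down miss
(D) nutrient upwelling — does not account for shoreline vegetation loss, nitrate down, dissolved oxygen down, water clarity down
(E) sediment plume from construction — shoreline vegetation loss miss; nitrate down miss; dissolved oxygen down match; pH up match; water clarity down miss
(F) invasive grazer introduction — shoreline vegetation loss miss; nitrate down match; dissolved oxygen down miss; pH up miss; water clarity down miss
Every candidate fails on at least one observation.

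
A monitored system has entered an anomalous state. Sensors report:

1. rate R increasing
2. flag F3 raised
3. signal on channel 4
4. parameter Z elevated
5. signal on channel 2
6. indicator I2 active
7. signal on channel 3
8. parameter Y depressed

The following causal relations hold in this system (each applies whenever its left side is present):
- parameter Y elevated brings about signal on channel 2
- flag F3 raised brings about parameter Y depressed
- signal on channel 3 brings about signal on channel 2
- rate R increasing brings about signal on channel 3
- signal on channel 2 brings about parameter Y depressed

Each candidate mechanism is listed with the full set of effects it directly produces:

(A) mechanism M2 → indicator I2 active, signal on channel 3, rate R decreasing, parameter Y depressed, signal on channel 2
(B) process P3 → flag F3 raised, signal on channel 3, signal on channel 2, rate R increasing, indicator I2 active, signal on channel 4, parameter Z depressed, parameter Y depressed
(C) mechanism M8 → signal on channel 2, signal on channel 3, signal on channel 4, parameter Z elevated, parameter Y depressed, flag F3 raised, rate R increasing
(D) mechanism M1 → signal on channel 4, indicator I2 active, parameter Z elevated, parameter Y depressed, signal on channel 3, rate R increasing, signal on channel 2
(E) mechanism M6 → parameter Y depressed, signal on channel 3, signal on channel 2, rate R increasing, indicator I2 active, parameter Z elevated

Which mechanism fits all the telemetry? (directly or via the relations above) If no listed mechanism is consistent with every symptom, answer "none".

none

Checking each candidate against the observations:
(A) mechanism M2 — rate R increasing ✗; flag F3 raised ✗; signal on channel 4 ✗; parameter Z elevated ✗; signal on channel 2 ✓; indicator I2 active ✓; signal on channel 3 ✓; parameter Y depressed ✓
(B) process P3 — fails on parameter Z elevated (predicts parameter Z depressed, not parameter Z elevated)
(C) mechanism M8 — does not account for indicator I2 active
(D) mechanism M1 — does not account for flag F3 raised
(E) mechanism M6 — does not account for flag F3 raised, signal on channel 4
None of the listed candidates fits everything.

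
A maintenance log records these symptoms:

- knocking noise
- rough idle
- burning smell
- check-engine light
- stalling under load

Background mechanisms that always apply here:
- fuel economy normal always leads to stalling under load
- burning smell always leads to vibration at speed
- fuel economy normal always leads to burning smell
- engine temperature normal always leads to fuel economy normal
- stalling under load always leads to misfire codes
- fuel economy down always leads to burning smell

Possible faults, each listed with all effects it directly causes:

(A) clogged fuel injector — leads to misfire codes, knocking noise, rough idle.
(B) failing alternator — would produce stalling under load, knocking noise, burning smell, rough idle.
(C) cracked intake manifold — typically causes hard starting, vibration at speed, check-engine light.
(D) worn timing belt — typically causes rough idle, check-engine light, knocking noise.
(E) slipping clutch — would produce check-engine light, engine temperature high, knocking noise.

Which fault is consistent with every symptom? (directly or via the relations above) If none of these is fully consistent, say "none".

Testing each hypothesis:
(A) clogged fuel injector — knocking noise ✓; rough idle ✓; burning smell ✗; check-engine light ✗; stalling under load ✗
(B) failing alternator — knocking noise ✓; rough idle ✓; burning smell ✓; check-engine light ✗; stalling under load ✓
(C) cracked intake manifold — does not account for knocking noise, rough idle, burning smell, stalling under load
(D) worn timing belt — does not account for burning smell, stalling under load
(E) slipping clutch — knocking noise ✓; rough idle ✗; burning smell ✗; check-engine light ✓; stalling under load ✗
None of the listed candidates fits everything.

none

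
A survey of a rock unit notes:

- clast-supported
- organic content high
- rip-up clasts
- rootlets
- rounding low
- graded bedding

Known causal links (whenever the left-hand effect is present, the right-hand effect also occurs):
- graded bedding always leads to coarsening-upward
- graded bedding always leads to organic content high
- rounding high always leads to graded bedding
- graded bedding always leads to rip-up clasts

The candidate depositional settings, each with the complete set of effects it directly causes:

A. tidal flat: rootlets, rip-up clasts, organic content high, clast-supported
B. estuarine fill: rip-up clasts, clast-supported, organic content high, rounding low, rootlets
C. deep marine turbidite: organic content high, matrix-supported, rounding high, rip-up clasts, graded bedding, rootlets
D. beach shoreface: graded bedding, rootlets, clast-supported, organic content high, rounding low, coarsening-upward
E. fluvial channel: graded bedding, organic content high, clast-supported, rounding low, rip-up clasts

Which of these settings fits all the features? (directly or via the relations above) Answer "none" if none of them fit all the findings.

Per-candidate check:
(A) tidal flat — clast-supported ✓; organic content high ✓; rip-up clasts ✓; rootlets ✓; rounding low ✗; graded bedding ✗
(B) estuarine fill — clast-supported ✓; organic content high ✓; rip-up clasts ✓; rootlets ✓; rounding low ✓; graded bedding ✗
(C) deep marine turbidite — clast-supported ✗; organic content high ✓; rip-up clasts ✓; rootlets ✓; rounding low ✗; graded bedding ✓
(D) beach shoreface — accounts for every observation (rip-up clasts through graded bedding → rip-up clasts)
(E) fluvial channel — does not account for rootlets
(D) alone accounts for all the evidence.

D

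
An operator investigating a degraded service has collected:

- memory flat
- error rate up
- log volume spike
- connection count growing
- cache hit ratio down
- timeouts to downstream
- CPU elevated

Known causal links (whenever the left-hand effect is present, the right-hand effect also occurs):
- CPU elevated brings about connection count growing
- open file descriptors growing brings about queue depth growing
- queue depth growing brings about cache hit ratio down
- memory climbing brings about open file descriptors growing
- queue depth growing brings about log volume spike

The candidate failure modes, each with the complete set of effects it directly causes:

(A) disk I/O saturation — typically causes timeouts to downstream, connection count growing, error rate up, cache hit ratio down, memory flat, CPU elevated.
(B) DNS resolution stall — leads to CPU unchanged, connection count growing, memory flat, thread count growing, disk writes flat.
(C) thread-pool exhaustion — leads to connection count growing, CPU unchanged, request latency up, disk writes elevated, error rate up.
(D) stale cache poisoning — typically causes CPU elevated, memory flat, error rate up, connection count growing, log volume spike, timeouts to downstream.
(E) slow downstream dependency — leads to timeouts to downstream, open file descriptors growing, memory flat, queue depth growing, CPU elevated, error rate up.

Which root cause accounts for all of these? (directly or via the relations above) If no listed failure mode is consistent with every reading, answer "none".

Checking each candidate against the observations:
(A) disk I/O saturation — memory flat ✓; error rate up ✓; log volume spike ✗; connection count growing ✓; cache hit ratio down ✓; timeouts to downstream ✓; CPU elevated ✓
(B) DNS resolution stall — memory flat ✓; error rate up ✗; log volume spike ✗; connection count growing ✓; cache hit ratio down ✗; timeouts to downstream ✗; CPU elevated ✗
(C) thread-pool exhaustion — fails on memory flat, log volume spike, cache hit ratio down, timeouts to downstream, CPU elevated (predicts CPU unchanged, not CPU elevated)
(D) stale cache poisoning — does not account for cache hit ratio down
(E) slow downstream dependency — accounts for every observation (log volume spike via queue depth growing → log volume spike)
Only (E) is consistent with every observation.

E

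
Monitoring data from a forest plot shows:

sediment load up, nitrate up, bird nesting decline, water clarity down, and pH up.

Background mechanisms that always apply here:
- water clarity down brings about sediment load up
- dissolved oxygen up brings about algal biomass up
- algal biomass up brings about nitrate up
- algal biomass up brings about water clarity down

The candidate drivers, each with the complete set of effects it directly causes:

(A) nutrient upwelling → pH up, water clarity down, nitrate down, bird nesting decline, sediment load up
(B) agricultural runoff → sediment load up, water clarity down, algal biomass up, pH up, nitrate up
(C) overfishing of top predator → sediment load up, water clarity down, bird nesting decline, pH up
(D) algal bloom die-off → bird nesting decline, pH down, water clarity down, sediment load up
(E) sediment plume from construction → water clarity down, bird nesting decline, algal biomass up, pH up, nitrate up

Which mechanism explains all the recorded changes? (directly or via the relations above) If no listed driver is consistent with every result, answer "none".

E

Testing each hypothesis:
(A) nutrient upwelling — fails on nitrate up (predicts nitrate down, not nitrate up)
(B) agricultural runoff — does not account for bird nesting decline
(C) overfishing of top predator — does not account for nitrate up
(D) algal bloom die-off — sediment load up match; nitrate up miss; bird nesting decline match; water clarity down match; pH up miss
(E) sediment plume from construction — accounts for every observation (sediment load up by water clarity down → sediment load up)
Only (E) is consistent with every observation.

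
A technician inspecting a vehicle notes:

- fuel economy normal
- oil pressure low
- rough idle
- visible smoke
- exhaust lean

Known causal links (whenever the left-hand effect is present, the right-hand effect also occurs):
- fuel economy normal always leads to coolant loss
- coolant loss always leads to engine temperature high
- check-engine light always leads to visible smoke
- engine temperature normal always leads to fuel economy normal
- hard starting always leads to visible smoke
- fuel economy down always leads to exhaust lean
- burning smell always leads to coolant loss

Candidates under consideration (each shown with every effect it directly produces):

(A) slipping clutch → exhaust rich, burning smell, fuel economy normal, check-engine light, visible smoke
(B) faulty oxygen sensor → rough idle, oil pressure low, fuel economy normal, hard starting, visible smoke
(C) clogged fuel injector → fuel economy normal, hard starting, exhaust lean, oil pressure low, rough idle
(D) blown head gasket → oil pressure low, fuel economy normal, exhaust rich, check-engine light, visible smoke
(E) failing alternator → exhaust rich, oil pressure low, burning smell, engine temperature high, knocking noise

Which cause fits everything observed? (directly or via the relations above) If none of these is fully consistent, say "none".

C

For each candidate, compare predicted effects to what was observed:
(A) slipping clutch — fails on oil pressure low, rough idle, exhaust lean (predicts exhaust rich, not exhaust lean)
(B) faulty oxygen sensor — does not account for exhaust lean
(C) clogged fuel injector — fuel economy normal match; oil pressure low match; rough idle match; visible smoke match (through hard starting → visible smoke); exhaust lean match
(D) blown head gasket — fails on rough idle, exhaust lean (predicts exhaust rich, not exhaust lean)
(E) failing alternator — fuel economy normal miss; oil pressure low match; rough idle miss; visible smoke miss; exhaust lean miss
(C) alone accounts for all the evidence.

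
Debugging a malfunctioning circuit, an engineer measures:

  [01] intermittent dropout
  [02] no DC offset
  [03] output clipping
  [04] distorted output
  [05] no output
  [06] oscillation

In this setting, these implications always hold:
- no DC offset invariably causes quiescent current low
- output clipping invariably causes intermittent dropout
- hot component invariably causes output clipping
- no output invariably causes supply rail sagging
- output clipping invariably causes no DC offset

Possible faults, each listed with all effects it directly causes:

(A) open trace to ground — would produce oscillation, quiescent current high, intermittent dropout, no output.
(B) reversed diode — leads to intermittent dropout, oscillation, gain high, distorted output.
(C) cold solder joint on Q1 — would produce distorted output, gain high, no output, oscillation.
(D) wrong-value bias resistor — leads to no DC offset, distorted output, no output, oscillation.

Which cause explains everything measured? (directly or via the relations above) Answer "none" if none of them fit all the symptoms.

none

For each candidate, compare predicted effects to what was observed:
(A) open trace to ground — intermittent dropout match; no DC offset miss; output clipping miss; distorted output miss; no output match; oscillation match
(B) reversed diode — intermittent dropout match; no DC offset miss; output clipping miss; distorted output match; no output miss; oscillation match
(C) cold solder joint on Q1 — does not account for intermittent dropout, no DC offset, output clipping
(D) wrong-value bias resistor — does not account for intermittent dropout, output clipping
Every candidate fails on at least one observation.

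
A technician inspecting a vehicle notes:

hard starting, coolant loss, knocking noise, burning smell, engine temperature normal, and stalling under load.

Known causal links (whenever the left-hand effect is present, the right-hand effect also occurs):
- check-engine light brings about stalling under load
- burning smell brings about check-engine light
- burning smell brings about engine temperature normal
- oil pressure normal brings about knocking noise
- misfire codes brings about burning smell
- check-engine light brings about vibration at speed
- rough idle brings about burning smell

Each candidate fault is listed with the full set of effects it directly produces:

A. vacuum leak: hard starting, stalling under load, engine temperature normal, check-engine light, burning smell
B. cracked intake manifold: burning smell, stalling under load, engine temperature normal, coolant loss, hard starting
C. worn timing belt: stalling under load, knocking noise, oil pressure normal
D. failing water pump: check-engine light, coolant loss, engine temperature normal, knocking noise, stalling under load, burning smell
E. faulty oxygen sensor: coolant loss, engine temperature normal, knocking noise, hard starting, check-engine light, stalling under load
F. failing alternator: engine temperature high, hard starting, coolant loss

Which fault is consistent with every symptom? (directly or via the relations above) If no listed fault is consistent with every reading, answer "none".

Testing each hypothesis:
(A) vacuum leak — does not account for coolant loss, knocking noise
(B) cracked intake manifold — does not account for knocking noise
(C) worn timing belt — does not account for hard starting, coolant loss, burning smell, engine temperature normal
(D) failing water pump — does not account for hard starting
(E) faulty oxygen sensor — does not account for burning smell
(F) failing alternator — fails on knocking noise, burning smell, engine temperature normal, stalling under load (predicts engine temperature high, not engine temperature normal)
No candidate is consistent with all observations.

none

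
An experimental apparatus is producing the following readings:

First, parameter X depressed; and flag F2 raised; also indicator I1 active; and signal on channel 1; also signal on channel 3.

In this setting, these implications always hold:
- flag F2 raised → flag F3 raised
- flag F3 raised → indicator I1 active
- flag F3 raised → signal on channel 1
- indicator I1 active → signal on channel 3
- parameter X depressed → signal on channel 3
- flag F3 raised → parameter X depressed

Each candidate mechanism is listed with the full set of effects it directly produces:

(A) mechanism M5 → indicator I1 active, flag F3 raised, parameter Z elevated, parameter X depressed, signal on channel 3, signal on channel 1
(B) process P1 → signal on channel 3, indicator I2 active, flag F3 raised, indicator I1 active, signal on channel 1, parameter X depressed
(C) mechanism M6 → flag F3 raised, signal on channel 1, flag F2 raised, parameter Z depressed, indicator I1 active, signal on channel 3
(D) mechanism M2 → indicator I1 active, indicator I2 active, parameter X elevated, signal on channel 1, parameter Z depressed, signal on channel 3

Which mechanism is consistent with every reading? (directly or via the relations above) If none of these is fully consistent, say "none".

Per-candidate check:
(A) mechanism M5 — parameter X depressed +; flag F2 raised -; indicator I1 active +; signal on channel 1 +; signal on channel 3 +
(B) process P1 — parameter X depressed +; flag F2 raised -; indicator I1 active +; signal on channel 1 +; signal on channel 3 +
(C) mechanism M6 — parameter X depressed + (through flag F3 raised → parameter X depressed); flag F2 raised +; indicator I1 active +; signal on channel 1 +; signal on channel 3 +
(D) mechanism M2 — parameter X depressed -; flag F2 raised -; indicator I1 active +; signal on channel 1 +; signal on channel 3 +
(C) alone accounts for all the evidence.

C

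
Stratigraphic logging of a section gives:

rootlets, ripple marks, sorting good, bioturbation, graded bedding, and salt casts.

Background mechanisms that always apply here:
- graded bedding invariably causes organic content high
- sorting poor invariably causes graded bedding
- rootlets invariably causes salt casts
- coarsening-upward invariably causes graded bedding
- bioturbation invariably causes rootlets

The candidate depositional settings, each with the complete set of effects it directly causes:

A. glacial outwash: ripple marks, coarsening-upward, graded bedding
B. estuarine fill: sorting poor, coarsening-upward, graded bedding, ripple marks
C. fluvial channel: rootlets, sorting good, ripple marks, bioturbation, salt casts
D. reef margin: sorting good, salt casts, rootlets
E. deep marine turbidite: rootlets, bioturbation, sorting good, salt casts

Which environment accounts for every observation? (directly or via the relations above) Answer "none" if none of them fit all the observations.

none

For each candidate, compare predicted effects to what was observed:
(A) glacial outwash — does not account for rootlets, sorting good, bioturbation, salt casts
(B) estuarine fill — fails on rootlets, sorting good, bioturbation, salt casts (predicts sorting poor, not sorting good)
(C) fluvial channel — does not account for graded bedding
(D) reef margin — rootlets yes; ripple marks NO; sorting good yes; bioturbation NO; graded bedding NO; salt casts yes
(E) deep marine turbidite — does not account for ripple marks, graded bedding
Every candidate fails on at least one observation.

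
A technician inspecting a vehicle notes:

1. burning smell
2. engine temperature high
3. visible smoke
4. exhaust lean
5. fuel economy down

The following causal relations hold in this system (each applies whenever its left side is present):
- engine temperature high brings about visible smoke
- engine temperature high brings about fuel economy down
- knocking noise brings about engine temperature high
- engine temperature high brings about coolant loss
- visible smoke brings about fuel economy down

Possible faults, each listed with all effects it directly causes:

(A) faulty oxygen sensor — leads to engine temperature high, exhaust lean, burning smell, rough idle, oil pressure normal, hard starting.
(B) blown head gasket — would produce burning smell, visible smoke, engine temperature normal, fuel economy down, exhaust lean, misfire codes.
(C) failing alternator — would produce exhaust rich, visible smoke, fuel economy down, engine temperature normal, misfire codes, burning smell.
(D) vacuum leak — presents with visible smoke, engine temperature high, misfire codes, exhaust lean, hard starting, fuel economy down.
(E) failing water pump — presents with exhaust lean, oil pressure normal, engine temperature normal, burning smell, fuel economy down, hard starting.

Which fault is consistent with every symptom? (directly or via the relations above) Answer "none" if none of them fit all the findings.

A

For each candidate, compare predicted effects to what was observed:
(A) faulty oxygen sensor — accounts for every observation (visible smoke via engine temperature high → visible smoke)
(B) blown head gasket — fails on engine temperature high (predicts engine temperature normal, not engine temperature high)
(C) failing alternator — fails on engine temperature high, exhaust lean (predicts engine temperature normal, not engine temperature high; predicts exhaust rich, not exhaust lean)
(D) vacuum leak — does not account for burning smell
(E) failing water pump — burning smell +; engine temperature high -; visible smoke -; exhaust lean +; fuel economy down +
(A) alone accounts for all the evidence.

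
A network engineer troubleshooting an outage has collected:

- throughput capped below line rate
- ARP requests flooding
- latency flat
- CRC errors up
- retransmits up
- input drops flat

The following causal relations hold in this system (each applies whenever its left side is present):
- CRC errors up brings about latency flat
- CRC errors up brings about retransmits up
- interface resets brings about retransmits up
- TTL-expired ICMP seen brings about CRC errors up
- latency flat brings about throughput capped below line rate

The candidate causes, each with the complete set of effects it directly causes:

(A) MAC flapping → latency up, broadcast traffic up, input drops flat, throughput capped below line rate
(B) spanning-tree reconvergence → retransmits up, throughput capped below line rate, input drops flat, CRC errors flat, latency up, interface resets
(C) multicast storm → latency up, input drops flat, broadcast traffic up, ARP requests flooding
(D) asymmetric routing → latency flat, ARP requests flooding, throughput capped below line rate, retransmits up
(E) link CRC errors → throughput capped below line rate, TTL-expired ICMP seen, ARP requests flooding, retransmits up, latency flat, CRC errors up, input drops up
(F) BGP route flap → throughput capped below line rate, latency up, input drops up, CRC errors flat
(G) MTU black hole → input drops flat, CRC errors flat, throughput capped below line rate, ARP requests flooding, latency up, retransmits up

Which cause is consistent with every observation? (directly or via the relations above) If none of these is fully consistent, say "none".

none

For each candidate, compare predicted effects to what was observed:
(A) MAC flapping — fails on ARP requests flooding, latency flat, CRC errors up, retransmits up (predicts latency up, not latency flat)
(B) spanning-tree reconvergence — fails on ARP requests flooding, latency flat, CRC errors up (predicts latency up, not latency flat; predicts CRC errors flat, not CRC errors up)
(C) multicast storm — throughput capped below line rate ✗; ARP requests flooding ✓; latency flat ✗; CRC errors up ✗; retransmits up ✗; input drops flat ✓
(D) asymmetric routing — does not account for CRC errors up, input drops flat
(E) link CRC errors — throughput capped below line rate ✓; ARP requests flooding ✓; latency flat ✓; CRC errors up ✓; retransmits up ✓; input drops flat ✗
(F) BGP route flap — throughput capped below line rate ✓; ARP requests flooding ✗; latency flat ✗; CRC errors up ✗; retransmits up ✗; input drops flat ✗
(G) MTU black hole — fails on latency flat, CRC errors up (predicts latency up, not latency flat; predicts CRC errors flat, not CRC errors up)
No candidate is consistent with all observations.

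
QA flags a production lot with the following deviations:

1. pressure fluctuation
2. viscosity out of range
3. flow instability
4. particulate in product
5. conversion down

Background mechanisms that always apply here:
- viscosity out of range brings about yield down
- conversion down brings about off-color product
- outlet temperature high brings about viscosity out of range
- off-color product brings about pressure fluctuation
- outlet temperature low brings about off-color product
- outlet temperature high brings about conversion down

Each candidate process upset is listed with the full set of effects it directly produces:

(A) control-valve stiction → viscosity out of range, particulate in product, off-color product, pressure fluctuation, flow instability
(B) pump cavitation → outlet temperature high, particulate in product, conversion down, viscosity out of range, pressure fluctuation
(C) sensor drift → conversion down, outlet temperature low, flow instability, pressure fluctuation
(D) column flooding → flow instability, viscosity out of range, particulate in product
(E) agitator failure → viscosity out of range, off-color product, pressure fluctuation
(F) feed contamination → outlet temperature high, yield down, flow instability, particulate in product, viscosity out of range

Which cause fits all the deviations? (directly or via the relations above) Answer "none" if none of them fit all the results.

F

Testing each hypothesis:
(A) control-valve stiction — does not account for conversion down
(B) pump cavitation — pressure fluctuation ✓; viscosity out of range ✓; flow instability ✗; particulate in product ✓; conversion down ✓
(C) sensor drift — pressure fluctuation ✓; viscosity out of range ✗; flow instability ✓; particulate in product ✗; conversion down ✓
(D) column flooding — does not account for pressure fluctuation, conversion down
(E) agitator failure — pressure fluctuation ✓; viscosity out of range ✓; flow instability ✗; particulate in product ✗; conversion down ✗
(F) feed contamination — accounts for every observation (pressure fluctuation through outlet temperature high → conversion down → off-color product → pressure fluctuation)
(F) is the only candidate with no mismatches.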